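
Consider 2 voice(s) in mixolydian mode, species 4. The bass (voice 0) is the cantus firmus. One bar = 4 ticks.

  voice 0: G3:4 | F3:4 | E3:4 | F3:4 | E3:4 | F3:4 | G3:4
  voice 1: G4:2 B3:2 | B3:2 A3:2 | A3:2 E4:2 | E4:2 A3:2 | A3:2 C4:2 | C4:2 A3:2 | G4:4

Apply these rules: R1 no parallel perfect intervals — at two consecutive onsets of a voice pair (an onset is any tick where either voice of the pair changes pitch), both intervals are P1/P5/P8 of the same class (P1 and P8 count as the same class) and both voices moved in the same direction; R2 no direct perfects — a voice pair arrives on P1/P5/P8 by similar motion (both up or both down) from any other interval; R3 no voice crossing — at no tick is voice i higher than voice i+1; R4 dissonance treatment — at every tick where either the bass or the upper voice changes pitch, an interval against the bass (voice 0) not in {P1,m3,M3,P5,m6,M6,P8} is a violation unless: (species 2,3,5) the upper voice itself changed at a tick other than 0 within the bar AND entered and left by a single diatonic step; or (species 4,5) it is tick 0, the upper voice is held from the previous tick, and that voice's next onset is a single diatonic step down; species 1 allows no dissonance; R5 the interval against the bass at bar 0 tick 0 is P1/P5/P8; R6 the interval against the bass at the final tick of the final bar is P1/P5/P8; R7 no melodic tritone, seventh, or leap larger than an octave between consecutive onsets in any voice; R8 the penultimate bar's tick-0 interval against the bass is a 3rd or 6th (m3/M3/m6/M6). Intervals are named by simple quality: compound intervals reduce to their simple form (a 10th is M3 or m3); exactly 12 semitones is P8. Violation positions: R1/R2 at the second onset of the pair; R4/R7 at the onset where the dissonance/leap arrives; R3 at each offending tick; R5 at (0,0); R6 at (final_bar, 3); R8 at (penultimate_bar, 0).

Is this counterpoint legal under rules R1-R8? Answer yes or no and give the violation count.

bar 0: v0=G3 v1=G4 (P8)
bar 1: v0=F3 v1=B3 (TT)
bar 2: v0=E3 v1=A3 (P4)
bar 3: v0=F3 v1=E4 (M7)
bar 4: v0=E3 v1=A3 (P4)
bar 5: v0=F3 v1=C4 (P5)
bar 6: v0=G3 v1=G4 (P8)
  R4 @ bar2.0: E3/A3 P4 untreated
  R4 @ bar3.0: F3/E4 M7 untreated
  R4 @ bar4.0: E3/A3 P4 untreated
  R8 @ bar5.0: penult P5 not 3rd/6th
  R2 @ bar6.0: F3/A3 M3 -> G3/G4 P8 similar
  R7 @ bar6.0: A3->G4 leap 10st

No (6 violations)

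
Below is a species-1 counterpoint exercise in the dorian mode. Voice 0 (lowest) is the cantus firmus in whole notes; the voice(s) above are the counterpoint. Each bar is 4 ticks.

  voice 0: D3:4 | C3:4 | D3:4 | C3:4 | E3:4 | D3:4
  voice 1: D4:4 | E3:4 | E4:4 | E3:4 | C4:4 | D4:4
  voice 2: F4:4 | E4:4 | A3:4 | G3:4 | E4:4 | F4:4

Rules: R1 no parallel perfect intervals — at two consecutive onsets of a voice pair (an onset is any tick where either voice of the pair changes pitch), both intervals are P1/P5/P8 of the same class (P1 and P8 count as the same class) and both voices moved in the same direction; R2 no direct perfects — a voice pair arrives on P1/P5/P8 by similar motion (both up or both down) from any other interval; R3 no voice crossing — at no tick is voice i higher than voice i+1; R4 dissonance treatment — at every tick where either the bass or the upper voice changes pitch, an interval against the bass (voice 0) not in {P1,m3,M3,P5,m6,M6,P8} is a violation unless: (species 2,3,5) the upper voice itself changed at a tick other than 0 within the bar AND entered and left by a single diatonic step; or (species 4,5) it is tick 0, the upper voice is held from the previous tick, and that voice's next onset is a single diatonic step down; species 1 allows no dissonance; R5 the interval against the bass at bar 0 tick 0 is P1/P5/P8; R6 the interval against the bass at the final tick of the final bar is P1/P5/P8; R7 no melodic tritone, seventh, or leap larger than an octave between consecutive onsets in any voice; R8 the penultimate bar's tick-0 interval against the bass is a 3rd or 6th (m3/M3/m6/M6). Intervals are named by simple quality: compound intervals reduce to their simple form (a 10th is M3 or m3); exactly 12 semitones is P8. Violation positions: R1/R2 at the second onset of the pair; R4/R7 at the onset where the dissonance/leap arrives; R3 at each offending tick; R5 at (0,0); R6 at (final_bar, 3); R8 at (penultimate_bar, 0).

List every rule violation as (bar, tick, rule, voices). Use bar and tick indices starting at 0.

bar 0: v0=D3 v1=D4 v2=F4 downbeat m3
bar 1: v0=C3 v1=E3 v2=E4 downbeat M3
bar 2: v0=D3 v1=E4 v2=A3 downbeat P5
bar 3: v0=C3 v1=E3 v2=G3 downbeat P5
bar 4: v0=E3 v1=C4 v2=E4 downbeat P8
bar 5: v0=D3 v1=D4 v2=F4 downbeat m3
  -> R5 @ bar 0 tick 0 v(0, 2): opens on m3
  -> R2 @ bar 1 tick 0 v(1, 2): D4/F4 m3 -> E3/E4 P8 similar
  -> R7 @ bar 1 tick 0 v(1,): D4->E3 leap 10st
  -> R3 @ bar 2 tick 0 v(1, 2): E4 above A3
  -> R4 @ bar 2 tick 0 v(0, 1): D3/E4 M2 untreated
  -> R3 @ bar 2 tick 1 v(1, 2): E4 above A3
  -> R3 @ bar 2 tick 2 v(1, 2): E4 above A3
  -> R3 @ bar 2 tick 3 v(1, 2): E4 above A3
  -> R1 @ bar 3 tick 0 v(0, 2): D3/A3 P5 -> C3/G3 P5 similar
  -> R2 @ bar 4 tick 0 v(0, 2): C3/G3 P5 -> E3/E4 P8 similar
  -> R8 @ bar 4 tick 0 v(0, 2): penult P8 not 3rd/6th
  -> R6 @ bar 5 tick 3 v(0, 2): closes on m3

(0, 0, R5, (0, 2))
(1, 0, R2, (1, 2))
(1, 0, R7, (1,))
(2, 0, R3, (1, 2))
(2, 0, R4, (0, 1))
(2, 1, R3, (1, 2))
(2, 2, R3, (1, 2))
(2, 3, R3, (1, 2))
(3, 0, R1, (0, 2))
(4, 0, R2, (0, 2))
(4, 0, R8, (0, 2))
(5, 3, R6, (0, 2))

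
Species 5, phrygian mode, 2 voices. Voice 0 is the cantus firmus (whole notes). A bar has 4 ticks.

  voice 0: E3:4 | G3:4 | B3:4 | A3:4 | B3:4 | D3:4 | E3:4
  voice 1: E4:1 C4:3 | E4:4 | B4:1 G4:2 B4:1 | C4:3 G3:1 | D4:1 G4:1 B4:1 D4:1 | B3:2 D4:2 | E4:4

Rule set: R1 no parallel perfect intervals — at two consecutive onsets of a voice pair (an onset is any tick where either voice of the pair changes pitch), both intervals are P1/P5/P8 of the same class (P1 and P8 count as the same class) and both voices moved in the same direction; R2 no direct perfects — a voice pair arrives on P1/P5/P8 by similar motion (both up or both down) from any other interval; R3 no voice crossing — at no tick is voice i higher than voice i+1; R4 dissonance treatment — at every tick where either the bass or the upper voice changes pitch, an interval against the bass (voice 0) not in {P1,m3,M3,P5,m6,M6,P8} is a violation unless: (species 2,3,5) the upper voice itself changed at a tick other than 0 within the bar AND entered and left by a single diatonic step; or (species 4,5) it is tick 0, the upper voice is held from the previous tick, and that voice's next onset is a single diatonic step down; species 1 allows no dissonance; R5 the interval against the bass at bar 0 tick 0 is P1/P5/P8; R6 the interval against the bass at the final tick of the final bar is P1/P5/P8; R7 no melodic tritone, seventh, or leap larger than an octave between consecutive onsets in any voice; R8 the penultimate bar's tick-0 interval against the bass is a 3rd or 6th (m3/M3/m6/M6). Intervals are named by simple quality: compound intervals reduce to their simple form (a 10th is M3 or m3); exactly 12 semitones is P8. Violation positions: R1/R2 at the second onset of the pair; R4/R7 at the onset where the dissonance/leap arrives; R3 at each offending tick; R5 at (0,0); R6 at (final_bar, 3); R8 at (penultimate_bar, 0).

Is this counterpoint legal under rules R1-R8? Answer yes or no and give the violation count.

bar 0: v0=E3 v1=E4 (P8)
bar 1: v0=G3 v1=E4 (M6)
bar 2: v0=B3 v1=B4 (P8)
bar 3: v0=A3 v1=C4 (m3)
bar 4: v0=B3 v1=D4 (m3)
bar 5: v0=D3 v1=B3 (M6)
bar 6: v0=E3 v1=E4 (P8)
  R2 @ bar2.0: G3/E4 M6 -> B3/B4 P8 similar
  R7 @ bar3.0: B4->C4 leap 11st
  R3 @ bar3.3: A3 above G3
  R4 @ bar3.3: A3/G3 M2 untreated
  R1 @ bar6.0: D3/D4 P8 -> E3/E4 P8 similar

No (5 violations)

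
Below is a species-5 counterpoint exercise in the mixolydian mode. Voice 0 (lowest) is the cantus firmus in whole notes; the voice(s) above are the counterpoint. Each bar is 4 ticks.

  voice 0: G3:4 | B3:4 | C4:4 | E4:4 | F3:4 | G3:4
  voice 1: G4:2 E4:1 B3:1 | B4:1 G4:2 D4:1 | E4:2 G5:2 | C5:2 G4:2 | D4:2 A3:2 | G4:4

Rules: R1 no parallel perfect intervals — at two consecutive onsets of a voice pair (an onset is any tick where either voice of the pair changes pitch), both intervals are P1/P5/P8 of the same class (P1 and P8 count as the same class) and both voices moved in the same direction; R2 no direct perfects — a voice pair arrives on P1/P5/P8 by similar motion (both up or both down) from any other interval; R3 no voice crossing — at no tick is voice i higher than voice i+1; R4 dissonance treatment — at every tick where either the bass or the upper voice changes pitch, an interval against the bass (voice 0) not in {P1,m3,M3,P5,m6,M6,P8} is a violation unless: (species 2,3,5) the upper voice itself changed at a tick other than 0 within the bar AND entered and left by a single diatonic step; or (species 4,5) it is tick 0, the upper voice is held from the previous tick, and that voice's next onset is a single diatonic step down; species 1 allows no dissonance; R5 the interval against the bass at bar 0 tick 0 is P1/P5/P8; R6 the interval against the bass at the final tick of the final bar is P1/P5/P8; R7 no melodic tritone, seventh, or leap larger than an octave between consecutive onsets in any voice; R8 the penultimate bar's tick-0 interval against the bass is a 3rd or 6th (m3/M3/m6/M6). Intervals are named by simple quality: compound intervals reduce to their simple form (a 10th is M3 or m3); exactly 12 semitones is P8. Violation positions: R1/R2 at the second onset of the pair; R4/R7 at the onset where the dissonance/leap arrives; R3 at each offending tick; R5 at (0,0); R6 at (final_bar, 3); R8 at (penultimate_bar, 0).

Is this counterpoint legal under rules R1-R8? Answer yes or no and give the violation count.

No (5 violations)

bar 0: v0=G3 v1=G4 (P8)
bar 1: v0=B3 v1=B4 (P8)
bar 2: v0=C4 v1=E4 (M3)
bar 3: v0=E4 v1=C5 (m6)
bar 4: v0=F3 v1=D4 (M6)
bar 5: v0=G3 v1=G4 (P8)
  R2 @ bar1.0: G3/B3 M3 -> B3/B4 P8 similar
  R7 @ bar2.2: E4->G5 leap 15st
  R7 @ bar4.0: E4->F3 leap 11st
  R2 @ bar5.0: F3/A3 M3 -> G3/G4 P8 similar
  R7 @ bar5.0: A3->G4 leap 10st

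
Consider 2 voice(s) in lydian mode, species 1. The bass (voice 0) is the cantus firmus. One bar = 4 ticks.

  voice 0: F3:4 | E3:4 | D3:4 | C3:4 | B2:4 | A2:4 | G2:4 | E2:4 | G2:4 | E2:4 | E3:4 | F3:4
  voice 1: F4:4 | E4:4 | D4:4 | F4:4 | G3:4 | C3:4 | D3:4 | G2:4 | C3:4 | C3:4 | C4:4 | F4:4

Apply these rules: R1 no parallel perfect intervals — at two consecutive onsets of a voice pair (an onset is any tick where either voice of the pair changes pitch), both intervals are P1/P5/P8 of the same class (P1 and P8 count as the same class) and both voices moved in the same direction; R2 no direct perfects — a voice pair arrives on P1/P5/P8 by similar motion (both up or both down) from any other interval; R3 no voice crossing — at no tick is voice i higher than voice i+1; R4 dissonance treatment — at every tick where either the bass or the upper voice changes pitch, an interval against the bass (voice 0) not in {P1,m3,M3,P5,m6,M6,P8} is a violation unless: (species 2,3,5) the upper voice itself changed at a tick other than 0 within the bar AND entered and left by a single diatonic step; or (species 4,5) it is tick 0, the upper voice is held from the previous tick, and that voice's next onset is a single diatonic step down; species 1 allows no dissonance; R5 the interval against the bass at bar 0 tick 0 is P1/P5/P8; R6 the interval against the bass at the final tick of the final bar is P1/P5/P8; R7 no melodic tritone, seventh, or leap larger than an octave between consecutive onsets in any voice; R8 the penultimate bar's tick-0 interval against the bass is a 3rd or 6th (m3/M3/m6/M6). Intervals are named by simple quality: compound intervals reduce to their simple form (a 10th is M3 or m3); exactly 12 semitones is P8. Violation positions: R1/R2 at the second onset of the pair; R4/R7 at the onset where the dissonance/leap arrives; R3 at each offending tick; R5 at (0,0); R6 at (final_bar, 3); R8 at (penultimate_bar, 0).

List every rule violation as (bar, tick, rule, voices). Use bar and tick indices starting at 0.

(1, 0, R1, (0, 1))
(2, 0, R1, (0, 1))
(3, 0, R4, (0, 1))
(4, 0, R7, (1,))
(8, 0, R4, (0, 1))
(11, 0, R2, (0, 1))

bar 0: v0=F3 v1=F4 downbeat P8
bar 1: v0=E3 v1=E4 downbeat P8
bar 2: v0=D3 v1=D4 downbeat P8
bar 3: v0=C3 v1=F4 downbeat P4
bar 4: v0=B2 v1=G3 downbeat m6
bar 5: v0=A2 v1=C3 downbeat m3
bar 6: v0=G2 v1=D3 downbeat P5
bar 7: v0=E2 v1=G2 downbeat m3
bar 8: v0=G2 v1=C3 downbeat P4
bar 9: v0=E2 v1=C3 downbeat m6
bar 10: v0=E3 v1=C4 downbeat m6
bar 11: v0=F3 v1=F4 downbeat P8
  -> R1 @ bar 1 tick 0 v(0, 1): F3/F4 P8 -> E3/E4 P8 similar
  -> R1 @ bar 2 tick 0 v(0, 1): E3/E4 P8 -> D3/D4 P8 similar
  -> R4 @ bar 3 tick 0 v(0, 1): C3/F4 P4 untreated
  -> R7 @ bar 4 tick 0 v(1,): F4->G3 leap 10st
  -> R4 @ bar 8 tick 0 v(0, 1): G2/C3 P4 untreated
  -> R2 @ bar 11 tick 0 v(0, 1): E3/C4 m6 -> F3/F4 P8 similar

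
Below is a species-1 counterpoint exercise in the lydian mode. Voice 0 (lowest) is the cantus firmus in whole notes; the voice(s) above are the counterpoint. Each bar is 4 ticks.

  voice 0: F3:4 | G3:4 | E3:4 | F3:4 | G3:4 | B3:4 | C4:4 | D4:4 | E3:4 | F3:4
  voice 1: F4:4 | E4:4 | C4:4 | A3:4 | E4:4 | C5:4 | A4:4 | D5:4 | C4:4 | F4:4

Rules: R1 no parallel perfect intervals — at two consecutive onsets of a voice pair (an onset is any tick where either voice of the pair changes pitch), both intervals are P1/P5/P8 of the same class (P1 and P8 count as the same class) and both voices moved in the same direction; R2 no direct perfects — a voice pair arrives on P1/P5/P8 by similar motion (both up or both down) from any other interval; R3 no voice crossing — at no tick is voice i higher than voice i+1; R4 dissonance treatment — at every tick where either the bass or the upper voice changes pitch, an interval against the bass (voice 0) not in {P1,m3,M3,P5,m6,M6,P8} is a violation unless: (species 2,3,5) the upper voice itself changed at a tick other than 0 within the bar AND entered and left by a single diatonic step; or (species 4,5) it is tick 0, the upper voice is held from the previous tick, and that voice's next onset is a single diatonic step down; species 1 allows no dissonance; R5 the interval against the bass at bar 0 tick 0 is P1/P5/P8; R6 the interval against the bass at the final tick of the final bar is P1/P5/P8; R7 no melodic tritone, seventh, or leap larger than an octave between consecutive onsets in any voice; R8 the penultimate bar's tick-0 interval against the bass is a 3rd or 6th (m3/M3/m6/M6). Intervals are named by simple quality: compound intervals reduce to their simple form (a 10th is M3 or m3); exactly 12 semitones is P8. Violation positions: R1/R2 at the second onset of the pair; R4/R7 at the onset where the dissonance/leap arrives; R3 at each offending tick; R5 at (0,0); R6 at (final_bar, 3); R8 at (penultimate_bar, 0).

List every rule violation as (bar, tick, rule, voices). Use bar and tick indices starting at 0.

(5, 0, R4, (0, 1))
(7, 0, R2, (0, 1))
(8, 0, R7, (0,))
(8, 0, R7, (1,))
(9, 0, R2, (0, 1))

bar 0: v0=F3 v1=F4 downbeat P8
bar 1: v0=G3 v1=E4 downbeat M6
bar 2: v0=E3 v1=C4 downbeat m6
bar 3: v0=F3 v1=A3 downbeat M3
bar 4: v0=G3 v1=E4 downbeat M6
bar 5: v0=B3 v1=C5 downbeat m2
bar 6: v0=C4 v1=A4 downbeat M6
bar 7: v0=D4 v1=D5 downbeat P8
bar 8: v0=E3 v1=C4 downbeat m6
bar 9: v0=F3 v1=F4 downbeat P8
  -> R4 @ bar 5 tick 0 v(0, 1): B3/C5 m2 untreated
  -> R2 @ bar 7 tick 0 v(0, 1): C4/A4 M6 -> D4/D5 P8 similar
  -> R7 @ bar 8 tick 0 v(0,): D4->E3 leap 10st
  -> R7 @ bar 8 tick 0 v(1,): D5->C4 leap 14st
  -> R2 @ bar 9 tick 0 v(0, 1): E3/C4 m6 -> F3/F4 P8 similar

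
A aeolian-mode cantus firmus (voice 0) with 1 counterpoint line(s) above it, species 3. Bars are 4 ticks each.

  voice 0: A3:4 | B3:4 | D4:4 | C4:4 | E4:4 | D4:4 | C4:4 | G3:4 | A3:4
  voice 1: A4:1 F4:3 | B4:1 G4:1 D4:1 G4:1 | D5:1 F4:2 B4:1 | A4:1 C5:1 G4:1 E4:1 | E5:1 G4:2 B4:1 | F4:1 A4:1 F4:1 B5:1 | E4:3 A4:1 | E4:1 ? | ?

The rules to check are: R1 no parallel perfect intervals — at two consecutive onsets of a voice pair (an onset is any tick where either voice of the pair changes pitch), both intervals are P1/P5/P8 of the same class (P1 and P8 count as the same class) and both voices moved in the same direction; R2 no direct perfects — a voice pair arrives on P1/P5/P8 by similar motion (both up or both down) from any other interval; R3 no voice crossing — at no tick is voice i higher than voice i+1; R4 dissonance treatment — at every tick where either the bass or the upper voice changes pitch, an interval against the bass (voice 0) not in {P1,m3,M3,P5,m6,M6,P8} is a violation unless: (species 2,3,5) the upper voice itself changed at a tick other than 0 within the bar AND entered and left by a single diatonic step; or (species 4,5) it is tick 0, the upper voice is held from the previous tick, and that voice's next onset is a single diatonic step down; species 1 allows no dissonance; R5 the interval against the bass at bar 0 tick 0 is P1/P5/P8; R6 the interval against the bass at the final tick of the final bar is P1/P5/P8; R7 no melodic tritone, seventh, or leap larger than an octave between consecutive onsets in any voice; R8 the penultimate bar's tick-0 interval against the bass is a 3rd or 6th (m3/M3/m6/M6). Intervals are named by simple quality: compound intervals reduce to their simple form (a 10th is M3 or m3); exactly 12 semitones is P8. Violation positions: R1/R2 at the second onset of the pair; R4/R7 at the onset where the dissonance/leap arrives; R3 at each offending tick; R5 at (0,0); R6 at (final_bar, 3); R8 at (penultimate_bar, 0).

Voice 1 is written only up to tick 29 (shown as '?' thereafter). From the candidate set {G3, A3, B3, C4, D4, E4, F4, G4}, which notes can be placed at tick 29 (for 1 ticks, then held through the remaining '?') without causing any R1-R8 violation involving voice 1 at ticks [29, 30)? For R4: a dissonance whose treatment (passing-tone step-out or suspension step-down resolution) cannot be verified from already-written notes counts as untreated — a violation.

G3: legal
A3: violates R4
B3: legal
C4: violates R4
D4: legal
E4: legal
F4: violates R4
G4: legal

{B3, D4, E4, G3, G4}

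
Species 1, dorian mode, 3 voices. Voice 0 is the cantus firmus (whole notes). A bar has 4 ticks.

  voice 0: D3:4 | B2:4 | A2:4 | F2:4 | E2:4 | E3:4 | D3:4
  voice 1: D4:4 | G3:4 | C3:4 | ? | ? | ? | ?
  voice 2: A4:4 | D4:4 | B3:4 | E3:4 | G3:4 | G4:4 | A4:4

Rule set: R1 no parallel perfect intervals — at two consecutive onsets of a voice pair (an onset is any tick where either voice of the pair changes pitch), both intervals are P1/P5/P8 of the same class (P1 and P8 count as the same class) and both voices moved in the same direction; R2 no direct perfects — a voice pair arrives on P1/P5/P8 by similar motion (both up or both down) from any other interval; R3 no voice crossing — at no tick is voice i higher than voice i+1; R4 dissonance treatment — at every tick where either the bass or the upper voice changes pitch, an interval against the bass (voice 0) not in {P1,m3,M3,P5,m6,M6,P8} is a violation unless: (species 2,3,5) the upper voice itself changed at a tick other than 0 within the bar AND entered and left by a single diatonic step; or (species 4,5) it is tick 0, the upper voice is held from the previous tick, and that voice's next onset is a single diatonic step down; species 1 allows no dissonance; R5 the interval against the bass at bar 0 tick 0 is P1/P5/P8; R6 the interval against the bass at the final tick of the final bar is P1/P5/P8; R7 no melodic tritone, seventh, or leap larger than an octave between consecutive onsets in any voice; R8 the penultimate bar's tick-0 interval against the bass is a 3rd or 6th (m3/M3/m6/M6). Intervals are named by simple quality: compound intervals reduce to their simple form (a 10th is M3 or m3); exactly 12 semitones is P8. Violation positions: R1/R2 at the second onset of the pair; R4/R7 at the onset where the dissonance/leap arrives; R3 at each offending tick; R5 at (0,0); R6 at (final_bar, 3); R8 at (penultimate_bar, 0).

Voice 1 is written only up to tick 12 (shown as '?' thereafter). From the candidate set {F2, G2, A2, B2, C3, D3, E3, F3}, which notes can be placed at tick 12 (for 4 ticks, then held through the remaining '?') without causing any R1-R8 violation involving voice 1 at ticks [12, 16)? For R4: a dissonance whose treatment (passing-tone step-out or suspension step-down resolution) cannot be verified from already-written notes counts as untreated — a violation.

F2: violates R2
G2: violates R4
A2: violates R2
B2: violates R4
C3: legal
D3: legal
E3: violates R4
F3: violates R3

{C3, D3}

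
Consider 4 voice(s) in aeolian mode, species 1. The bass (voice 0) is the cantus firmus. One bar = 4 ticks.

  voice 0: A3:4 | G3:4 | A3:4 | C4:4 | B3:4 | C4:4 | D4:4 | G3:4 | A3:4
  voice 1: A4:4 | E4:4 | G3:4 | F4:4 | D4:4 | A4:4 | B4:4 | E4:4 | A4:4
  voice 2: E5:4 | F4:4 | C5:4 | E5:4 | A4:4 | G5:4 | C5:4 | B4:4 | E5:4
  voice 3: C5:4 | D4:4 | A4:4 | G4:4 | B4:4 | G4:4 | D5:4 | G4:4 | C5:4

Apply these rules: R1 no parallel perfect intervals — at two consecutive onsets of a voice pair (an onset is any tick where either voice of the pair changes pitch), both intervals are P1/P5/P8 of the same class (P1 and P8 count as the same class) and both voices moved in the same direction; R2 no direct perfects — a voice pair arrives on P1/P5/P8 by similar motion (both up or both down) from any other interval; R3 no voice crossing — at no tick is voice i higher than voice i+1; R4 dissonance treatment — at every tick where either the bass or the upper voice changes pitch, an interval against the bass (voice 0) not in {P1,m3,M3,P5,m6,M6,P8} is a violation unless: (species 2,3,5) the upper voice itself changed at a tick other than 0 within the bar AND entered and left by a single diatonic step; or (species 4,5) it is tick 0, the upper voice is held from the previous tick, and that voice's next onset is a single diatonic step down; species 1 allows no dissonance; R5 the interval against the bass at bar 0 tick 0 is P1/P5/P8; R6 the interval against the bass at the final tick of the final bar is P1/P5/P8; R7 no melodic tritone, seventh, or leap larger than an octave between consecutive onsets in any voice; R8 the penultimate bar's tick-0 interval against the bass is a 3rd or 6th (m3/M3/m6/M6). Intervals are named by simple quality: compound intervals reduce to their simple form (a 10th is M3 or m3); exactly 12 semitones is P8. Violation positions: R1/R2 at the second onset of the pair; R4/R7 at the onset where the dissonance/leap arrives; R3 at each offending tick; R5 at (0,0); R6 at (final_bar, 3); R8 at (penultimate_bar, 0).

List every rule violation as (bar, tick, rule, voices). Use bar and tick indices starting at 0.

(0, 0, R3, (2, 3))
(0, 0, R5, (0, 3))
(0, 1, R3, (2, 3))
(0, 2, R3, (2, 3))
(0, 3, R3, (2, 3))
(1, 0, R2, (0, 3))
(1, 0, R3, (2, 3))
(1, 0, R4, (0, 2))
(1, 0, R7, (2,))
(1, 0, R7, (3,))
(1, 1, R3, (2, 3))
(1, 2, R3, (2, 3))
(1, 3, R3, (2, 3))
(2, 0, R2, (0, 3))
(2, 0, R3, (0, 1))
(2, 0, R3, (2, 3))
(2, 0, R4, (0, 1))
(2, 1, R3, (0, 1))
(2, 1, R3, (2, 3))
(2, 2, R3, (0, 1))
(2, 2, R3, (2, 3))
(2, 3, R3, (0, 1))
(2, 3, R3, (2, 3))
(3, 0, R3, (2, 3))
(3, 0, R4, (0, 1))
(3, 0, R7, (1,))
(3, 1, R3, (2, 3))
(3, 2, R3, (2, 3))
(3, 3, R3, (2, 3))
(4, 0, R2, (1, 2))
(4, 0, R4, (0, 2))
(5, 0, R2, (0, 2))
(5, 0, R3, (2, 3))
(5, 0, R7, (2,))
(5, 1, R3, (2, 3))
(5, 2, R3, (2, 3))
(5, 3, R3, (2, 3))
(6, 0, R2, (0, 3))
(6, 0, R4, (0, 2))
(7, 0, R1, (0, 3))
(7, 0, R2, (1, 2))
(7, 0, R3, (2, 3))
(7, 0, R8, (0, 3))
(7, 1, R3, (2, 3))
(7, 2, R3, (2, 3))
(7, 3, R3, (2, 3))
(8, 0, R1, (1, 2))
(8, 0, R2, (0, 1))
(8, 0, R2, (0, 2))
(8, 0, R3, (2, 3))
(8, 1, R3, (2, 3))
(8, 2, R3, (2, 3))
(8, 3, R3, (2, 3))
(8, 3, R6, (0, 3))

bar 0: v0=A3 v1=A4 v2=E5 v3=C5 downbeat m3
bar 1: v0=G3 v1=E4 v2=F4 v3=D4 downbeat P5
bar 2: v0=A3 v1=G3 v2=C5 v3=A4 downbeat P8
bar 3: v0=C4 v1=F4 v2=E5 v3=G4 downbeat P5
bar 4: v0=B3 v1=D4 v2=A4 v3=B4 downbeat P8
bar 5: v0=C4 v1=A4 v2=G5 v3=G4 downbeat P5
bar 6: v0=D4 v1=B4 v2=C5 v3=D5 downbeat P8
bar 7: v0=G3 v1=E4 v2=B4 v3=G4 downbeat P8
bar 8: v0=A3 v1=A4 v2=E5 v3=C5 downbeat m3
  -> R3 @ bar 0 tick 0 v(2, 3): E5 above C5
  -> R5 @ bar 0 tick 0 v(0, 3): opens on m3
  -> R3 @ bar 0 tick 1 v(2, 3): E5 above C5
  -> R3 @ bar 0 tick 2 v(2, 3): E5 above C5
  -> R3 @ bar 0 tick 3 v(2, 3): E5 above C5
  -> R2 @ bar 1 tick 0 v(0, 3): A3/C5 m3 -> G3/D4 P5 similar
  -> R3 @ bar 1 tick 0 v(2, 3): F4 above D4
  -> R4 @ bar 1 tick 0 v(0, 2): G3/F4 m7 untreated
  -> R7 @ bar 1 tick 0 v(2,): E5->F4 leap 11st
  -> R7 @ bar 1 tick 0 v(3,): C5->D4 leap 10st
  -> R3 @ bar 1 tick 1 v(2, 3): F4 above D4
  -> R3 @ bar 1 tick 2 v(2, 3): F4 above D4
  -> R3 @ bar 1 tick 3 v(2, 3): F4 above D4
  -> R2 @ bar 2 tick 0 v(0, 3): G3/D4 P5 -> A3/A4 P8 similar
  -> R3 @ bar 2 tick 0 v(0, 1): A3 above G3
  -> R3 @ bar 2 tick 0 v(2, 3): C5 above A4
  -> R4 @ bar 2 tick 0 v(0, 1): A3/G3 M2 untreated
  -> R3 @ bar 2 tick 1 v(0, 1): A3 above G3
  -> R3 @ bar 2 tick 1 v(2, 3): C5 above A4
  -> R3 @ bar 2 tick 2 v(0, 1): A3 above G3
  -> R3 @ bar 2 tick 2 v(2, 3): C5 above A4
  -> R3 @ bar 2 tick 3 v(0, 1): A3 above G3
  -> R3 @ bar 2 tick 3 v(2, 3): C5 above A4
  -> R3 @ bar 3 tick 0 v(2, 3): E5 above G4
  -> R4 @ bar 3 tick 0 v(0, 1): C4/F4 P4 untreated
  -> R7 @ bar 3 tick 0 v(1,): G3->F4 leap 10st
  -> R3 @ bar 3 tick 1 v(2, 3): E5 above G4
  -> R3 @ bar 3 tick 2 v(2, 3): E5 above G4
  -> R3 @ bar 3 tick 3 v(2, 3): E5 above G4
  -> R2 @ bar 4 tick 0 v(1, 2): F4/E5 M7 -> D4/A4 P5 similar
  -> R4 @ bar 4 tick 0 v(0, 2): B3/A4 m7 untreated
  -> R2 @ bar 5 tick 0 v(0, 2): B3/A4 m7 -> C4/G5 P5 similar
  -> R3 @ bar 5 tick 0 v(2, 3): G5 above G4
  -> R7 @ bar 5 tick 0 v(2,): A4->G5 leap 10st
  -> R3 @ bar 5 tick 1 v(2, 3): G5 above G4
  -> R3 @ bar 5 tick 2 v(2, 3): G5 above G4
  -> R3 @ bar 5 tick 3 v(2, 3): G5 above G4
  -> R2 @ bar 6 tick 0 v(0, 3): C4/G4 P5 -> D4/D5 P8 similar
  -> R4 @ bar 6 tick 0 v(0, 2): D4/C5 m7 untreated
  -> R1 @ bar 7 tick 0 v(0, 3): D4/D5 P8 -> G3/G4 P8 similar
  -> R2 @ bar 7 tick 0 v(1, 2): B4/C5 m2 -> E4/B4 P5 similar
  -> R3 @ bar 7 tick 0 v(2, 3): B4 above G4
  -> R8 @ bar 7 tick 0 v(0, 3): penult P8 not 3rd/6th
  -> R3 @ bar 7 tick 1 v(2, 3): B4 above G4
  -> R3 @ bar 7 tick 2 v(2, 3): B4 above G4
  -> R3 @ bar 7 tick 3 v(2, 3): B4 above G4
  -> R1 @ bar 8 tick 0 v(1, 2): E4/B4 P5 -> A4/E5 P5 similar
  -> R2 @ bar 8 tick 0 v(0, 1): G3/E4 M6 -> A3/A4 P8 similar
  -> R2 @ bar 8 tick 0 v(0, 2): G3/B4 M3 -> A3/E5 P5 similar
  -> R3 @ bar 8 tick 0 v(2, 3): E5 above C5
  -> R3 @ bar 8 tick 1 v(2, 3): E5 above C5
  -> R3 @ bar 8 tick 2 v(2, 3): E5 above C5
  -> R3 @ bar 8 tick 3 v(2, 3): E5 above C5
  -> R6 @ bar 8 tick 3 v(0, 3): closes on m3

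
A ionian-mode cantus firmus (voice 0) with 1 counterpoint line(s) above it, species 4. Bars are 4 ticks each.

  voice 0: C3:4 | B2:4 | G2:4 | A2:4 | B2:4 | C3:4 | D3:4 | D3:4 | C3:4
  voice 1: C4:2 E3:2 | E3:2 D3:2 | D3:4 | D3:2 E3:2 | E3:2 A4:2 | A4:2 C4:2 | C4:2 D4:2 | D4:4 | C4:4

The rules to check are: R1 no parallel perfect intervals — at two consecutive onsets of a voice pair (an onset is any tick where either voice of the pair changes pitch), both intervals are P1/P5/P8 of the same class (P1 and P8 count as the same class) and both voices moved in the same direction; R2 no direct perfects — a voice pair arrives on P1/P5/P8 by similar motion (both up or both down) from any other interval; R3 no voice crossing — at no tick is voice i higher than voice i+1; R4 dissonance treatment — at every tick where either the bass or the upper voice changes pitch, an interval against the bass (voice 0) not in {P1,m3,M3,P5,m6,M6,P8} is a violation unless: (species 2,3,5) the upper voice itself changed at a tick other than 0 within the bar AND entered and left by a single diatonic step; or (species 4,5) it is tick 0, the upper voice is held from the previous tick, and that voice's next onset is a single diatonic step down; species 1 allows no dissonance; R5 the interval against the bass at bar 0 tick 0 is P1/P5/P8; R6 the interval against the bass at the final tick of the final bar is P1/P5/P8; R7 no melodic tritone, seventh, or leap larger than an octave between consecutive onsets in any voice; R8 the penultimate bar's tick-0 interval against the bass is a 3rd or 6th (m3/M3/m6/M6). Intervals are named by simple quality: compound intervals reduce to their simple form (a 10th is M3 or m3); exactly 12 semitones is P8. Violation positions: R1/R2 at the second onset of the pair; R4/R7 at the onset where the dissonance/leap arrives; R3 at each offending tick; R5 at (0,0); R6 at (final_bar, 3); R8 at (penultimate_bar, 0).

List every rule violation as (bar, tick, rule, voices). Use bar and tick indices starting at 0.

(3, 0, R4, (0, 1))
(4, 0, R4, (0, 1))
(4, 2, R4, (0, 1))
(4, 2, R7, (1,))
(6, 0, R4, (0, 1))
(7, 0, R8, (0, 1))
(8, 0, R1, (0, 1))

bar 0: v0=C3 v1=C4 downbeat P8
bar 1: v0=B2 v1=E3 downbeat P4
bar 2: v0=G2 v1=D3 downbeat P5
bar 3: v0=A2 v1=D3 downbeat P4
bar 4: v0=B2 v1=E3 downbeat P4
bar 5: v0=C3 v1=A4 downbeat M6
bar 6: v0=D3 v1=C4 downbeat m7
bar 7: v0=D3 v1=D4 downbeat P8
bar 8: v0=C3 v1=C4 downbeat P8
  -> R4 @ bar 3 tick 0 v(0, 1): A2/D3 P4 untreated
  -> R4 @ bar 4 tick 0 v(0, 1): B2/E3 P4 untreated
  -> R4 @ bar 4 tick 2 v(0, 1): B2/A4 m7 untreated
  -> R7 @ bar 4 tick 2 v(1,): E3->A4 leap 17st
  -> R4 @ bar 6 tick 0 v(0, 1): D3/C4 m7 untreated
  -> R8 @ bar 7 tick 0 v(0, 1): penult P8 not 3rd/6th
  -> R1 @ bar 8 tick 0 v(0, 1): D3/D4 P8 -> C3/C4 P8 similar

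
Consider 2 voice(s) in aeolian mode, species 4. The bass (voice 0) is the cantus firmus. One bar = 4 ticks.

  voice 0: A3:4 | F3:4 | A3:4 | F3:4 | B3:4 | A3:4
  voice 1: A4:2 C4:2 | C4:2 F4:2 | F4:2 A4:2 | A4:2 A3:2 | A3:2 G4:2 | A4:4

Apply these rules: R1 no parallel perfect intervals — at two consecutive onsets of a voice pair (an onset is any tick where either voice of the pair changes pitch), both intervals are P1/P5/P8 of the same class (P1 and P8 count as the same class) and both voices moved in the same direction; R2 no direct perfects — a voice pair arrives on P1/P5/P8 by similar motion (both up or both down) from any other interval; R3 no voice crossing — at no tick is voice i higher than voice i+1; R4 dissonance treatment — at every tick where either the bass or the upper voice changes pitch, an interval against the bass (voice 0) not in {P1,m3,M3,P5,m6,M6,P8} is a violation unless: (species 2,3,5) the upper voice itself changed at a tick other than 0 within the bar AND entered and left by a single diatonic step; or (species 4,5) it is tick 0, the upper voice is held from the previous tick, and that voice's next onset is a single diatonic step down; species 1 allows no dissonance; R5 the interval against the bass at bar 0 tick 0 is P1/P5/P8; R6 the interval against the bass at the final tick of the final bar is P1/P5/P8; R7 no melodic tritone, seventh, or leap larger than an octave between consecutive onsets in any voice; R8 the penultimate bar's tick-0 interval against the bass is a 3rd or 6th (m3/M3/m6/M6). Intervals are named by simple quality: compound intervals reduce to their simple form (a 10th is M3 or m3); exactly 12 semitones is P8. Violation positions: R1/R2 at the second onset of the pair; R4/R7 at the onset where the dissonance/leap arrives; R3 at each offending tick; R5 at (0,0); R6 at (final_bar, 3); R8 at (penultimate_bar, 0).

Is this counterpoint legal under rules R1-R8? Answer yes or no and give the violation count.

No (6 violations)

bar 0: v0=A3 v1=A4 (P8)
bar 1: v0=F3 v1=C4 (P5)
bar 2: v0=A3 v1=F4 (m6)
bar 3: v0=F3 v1=A4 (M3)
bar 4: v0=B3 v1=A3 (M2)
bar 5: v0=A3 v1=A4 (P8)
  R3 @ bar4.0: B3 above A3
  R4 @ bar4.0: B3/A3 M2 untreated
  R7 @ bar4.0: F3->B3 leap 6st
  R8 @ bar4.0: penult M2 not 3rd/6th
  R3 @ bar4.1: B3 above A3
  R7 @ bar4.2: A3->G4 leap 10st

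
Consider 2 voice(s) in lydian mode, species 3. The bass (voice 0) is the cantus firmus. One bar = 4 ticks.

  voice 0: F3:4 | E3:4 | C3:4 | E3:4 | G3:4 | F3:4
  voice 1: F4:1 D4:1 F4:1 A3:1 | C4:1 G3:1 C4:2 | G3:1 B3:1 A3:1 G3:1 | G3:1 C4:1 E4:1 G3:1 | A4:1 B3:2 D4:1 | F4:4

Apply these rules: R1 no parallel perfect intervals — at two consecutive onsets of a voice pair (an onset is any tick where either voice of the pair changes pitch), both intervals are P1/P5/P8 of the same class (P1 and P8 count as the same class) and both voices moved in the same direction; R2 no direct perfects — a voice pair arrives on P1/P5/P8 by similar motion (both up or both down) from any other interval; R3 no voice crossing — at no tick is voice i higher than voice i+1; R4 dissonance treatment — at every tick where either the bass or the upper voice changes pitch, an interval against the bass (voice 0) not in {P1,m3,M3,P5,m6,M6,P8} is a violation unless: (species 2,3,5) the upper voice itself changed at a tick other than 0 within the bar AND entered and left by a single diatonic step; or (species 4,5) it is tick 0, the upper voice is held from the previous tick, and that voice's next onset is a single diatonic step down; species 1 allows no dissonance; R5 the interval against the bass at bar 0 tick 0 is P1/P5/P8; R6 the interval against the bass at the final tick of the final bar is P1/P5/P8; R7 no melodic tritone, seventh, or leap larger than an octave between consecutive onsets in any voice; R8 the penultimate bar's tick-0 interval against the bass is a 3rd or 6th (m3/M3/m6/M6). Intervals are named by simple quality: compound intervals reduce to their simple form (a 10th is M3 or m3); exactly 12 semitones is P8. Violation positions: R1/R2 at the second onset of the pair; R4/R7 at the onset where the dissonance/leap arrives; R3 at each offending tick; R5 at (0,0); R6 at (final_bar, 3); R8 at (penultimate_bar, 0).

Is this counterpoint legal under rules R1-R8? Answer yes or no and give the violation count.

bar 0: v0=F3 v1=F4 (P8)
bar 1: v0=E3 v1=C4 (m6)
bar 2: v0=C3 v1=G3 (P5)
bar 3: v0=E3 v1=G3 (m3)
bar 4: v0=G3 v1=A4 (M2)
bar 5: v0=F3 v1=F4 (P8)
  R2 @ bar2.0: E3/C4 m6 -> C3/G3 P5 similar
  R4 @ bar2.1: C3/B3 M7 untreated
  R4 @ bar4.0: G3/A4 M2 untreated
  R7 @ bar4.0: G3->A4 leap 14st
  R8 @ bar4.0: penult M2 not 3rd/6th
  R7 @ bar4.1: A4->B3 leap 10st

No (6 violations)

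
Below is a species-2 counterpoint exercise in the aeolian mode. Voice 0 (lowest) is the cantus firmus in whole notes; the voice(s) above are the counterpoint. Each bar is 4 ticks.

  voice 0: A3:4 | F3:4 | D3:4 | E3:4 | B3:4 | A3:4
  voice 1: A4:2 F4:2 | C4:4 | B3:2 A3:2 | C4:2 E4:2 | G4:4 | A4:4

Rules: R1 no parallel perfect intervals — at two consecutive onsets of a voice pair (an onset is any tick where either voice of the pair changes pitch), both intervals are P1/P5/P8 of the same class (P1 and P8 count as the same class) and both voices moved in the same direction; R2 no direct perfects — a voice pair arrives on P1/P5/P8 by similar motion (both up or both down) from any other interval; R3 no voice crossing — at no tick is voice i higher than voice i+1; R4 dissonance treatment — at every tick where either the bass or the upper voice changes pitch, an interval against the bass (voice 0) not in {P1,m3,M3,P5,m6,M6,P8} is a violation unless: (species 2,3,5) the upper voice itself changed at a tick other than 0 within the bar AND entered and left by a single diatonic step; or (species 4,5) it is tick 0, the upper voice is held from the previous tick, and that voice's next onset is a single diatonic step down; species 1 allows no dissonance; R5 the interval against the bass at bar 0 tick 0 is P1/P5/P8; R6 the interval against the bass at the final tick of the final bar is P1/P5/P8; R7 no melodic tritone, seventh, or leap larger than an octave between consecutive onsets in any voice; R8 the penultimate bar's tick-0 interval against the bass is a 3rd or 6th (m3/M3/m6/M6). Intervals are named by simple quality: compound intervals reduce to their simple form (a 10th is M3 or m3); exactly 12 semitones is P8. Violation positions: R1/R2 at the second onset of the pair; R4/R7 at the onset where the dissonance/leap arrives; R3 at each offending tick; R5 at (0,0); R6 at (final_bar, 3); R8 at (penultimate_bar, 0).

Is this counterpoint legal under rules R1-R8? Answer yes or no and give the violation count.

bar 0: v0=A3 v1=A4 (P8)
bar 1: v0=F3 v1=C4 (P5)
bar 2: v0=D3 v1=B3 (M6)
bar 3: v0=E3 v1=C4 (m6)
bar 4: v0=B3 v1=G4 (m6)
bar 5: v0=A3 v1=A4 (P8)
  R2 @ bar1.0: A3/F4 m6 -> F3/C4 P5 similar

No (1 violations)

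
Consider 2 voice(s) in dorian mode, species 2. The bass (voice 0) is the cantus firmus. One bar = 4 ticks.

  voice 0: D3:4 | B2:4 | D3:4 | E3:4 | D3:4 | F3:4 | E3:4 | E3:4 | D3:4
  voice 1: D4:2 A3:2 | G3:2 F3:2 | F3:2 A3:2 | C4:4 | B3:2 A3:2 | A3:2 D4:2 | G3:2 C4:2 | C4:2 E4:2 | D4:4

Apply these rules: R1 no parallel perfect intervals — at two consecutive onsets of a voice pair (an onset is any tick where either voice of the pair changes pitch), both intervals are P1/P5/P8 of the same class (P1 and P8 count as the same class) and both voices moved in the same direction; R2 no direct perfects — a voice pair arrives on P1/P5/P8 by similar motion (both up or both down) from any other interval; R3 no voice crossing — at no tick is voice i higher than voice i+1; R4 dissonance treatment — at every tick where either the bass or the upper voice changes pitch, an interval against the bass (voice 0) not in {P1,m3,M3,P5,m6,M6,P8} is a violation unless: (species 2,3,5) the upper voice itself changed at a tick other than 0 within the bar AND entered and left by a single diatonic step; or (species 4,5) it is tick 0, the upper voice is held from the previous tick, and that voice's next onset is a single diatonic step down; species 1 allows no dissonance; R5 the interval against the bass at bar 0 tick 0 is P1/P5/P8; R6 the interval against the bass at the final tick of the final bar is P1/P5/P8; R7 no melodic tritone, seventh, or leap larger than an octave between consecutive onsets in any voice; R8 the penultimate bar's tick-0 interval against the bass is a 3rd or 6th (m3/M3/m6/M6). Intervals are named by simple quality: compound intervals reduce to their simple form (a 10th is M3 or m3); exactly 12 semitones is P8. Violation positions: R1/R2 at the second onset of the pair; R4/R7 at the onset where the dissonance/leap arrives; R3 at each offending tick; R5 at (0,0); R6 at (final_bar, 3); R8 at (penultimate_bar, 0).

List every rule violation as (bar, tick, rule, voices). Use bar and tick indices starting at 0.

(1, 2, R4, (0, 1))
(8, 0, R1, (0, 1))

bar 0: v0=D3 v1=D4 downbeat P8
bar 1: v0=B2 v1=G3 downbeat m6
bar 2: v0=D3 v1=F3 downbeat m3
bar 3: v0=E3 v1=C4 downbeat m6
bar 4: v0=D3 v1=B3 downbeat M6
bar 5: v0=F3 v1=A3 downbeat M3
bar 6: v0=E3 v1=G3 downbeat m3
bar 7: v0=E3 v1=C4 downbeat m6
bar 8: v0=D3 v1=D4 downbeat P8
  -> R4 @ bar 1 tick 2 v(0, 1): B2/F3 TT untreated
  -> R1 @ bar 8 tick 0 v(0, 1): E3/E4 P8 -> D3/D4 P8 similar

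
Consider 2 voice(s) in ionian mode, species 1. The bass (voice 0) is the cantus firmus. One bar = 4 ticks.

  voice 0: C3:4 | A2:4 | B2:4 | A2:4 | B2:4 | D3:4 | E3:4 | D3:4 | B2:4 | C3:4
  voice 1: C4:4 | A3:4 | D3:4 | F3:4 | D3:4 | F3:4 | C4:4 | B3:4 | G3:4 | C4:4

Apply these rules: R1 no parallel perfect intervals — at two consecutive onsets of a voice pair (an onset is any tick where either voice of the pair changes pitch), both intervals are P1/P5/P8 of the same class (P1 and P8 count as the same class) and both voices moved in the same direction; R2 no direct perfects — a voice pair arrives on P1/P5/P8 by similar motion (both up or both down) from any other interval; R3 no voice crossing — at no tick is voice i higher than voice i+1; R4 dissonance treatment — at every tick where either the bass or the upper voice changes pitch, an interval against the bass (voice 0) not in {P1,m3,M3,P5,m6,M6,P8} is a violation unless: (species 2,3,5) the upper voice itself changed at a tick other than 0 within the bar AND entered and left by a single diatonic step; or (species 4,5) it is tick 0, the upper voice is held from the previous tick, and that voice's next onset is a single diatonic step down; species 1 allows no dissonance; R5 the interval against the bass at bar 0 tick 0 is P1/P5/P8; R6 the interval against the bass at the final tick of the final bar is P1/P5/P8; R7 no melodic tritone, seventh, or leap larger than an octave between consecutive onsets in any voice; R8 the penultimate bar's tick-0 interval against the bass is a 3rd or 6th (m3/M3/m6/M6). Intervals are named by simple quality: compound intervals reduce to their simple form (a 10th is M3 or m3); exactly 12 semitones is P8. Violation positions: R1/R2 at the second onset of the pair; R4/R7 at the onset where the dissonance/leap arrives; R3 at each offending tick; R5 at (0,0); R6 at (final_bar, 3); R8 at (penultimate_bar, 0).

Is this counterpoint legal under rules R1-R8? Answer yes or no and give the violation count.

bar 0: v0=C3 v1=C4 (P8)
bar 1: v0=A2 v1=A3 (P8)
bar 2: v0=B2 v1=D3 (m3)
bar 3: v0=A2 v1=F3 (m6)
bar 4: v0=B2 v1=D3 (m3)
bar 5: v0=D3 v1=F3 (m3)
bar 6: v0=E3 v1=C4 (m6)
bar 7: v0=D3 v1=B3 (M6)
bar 8: v0=B2 v1=G3 (m6)
bar 9: v0=C3 v1=C4 (P8)
  R1 @ bar1.0: C3/C4 P8 -> A2/A3 P8 similar
  R2 @ bar9.0: B2/G3 m6 -> C3/C4 P8 similar

No (2 violations)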